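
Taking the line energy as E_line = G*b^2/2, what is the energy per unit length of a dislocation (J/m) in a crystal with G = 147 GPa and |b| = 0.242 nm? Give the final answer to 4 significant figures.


E = G*b^2/2
b = 0.242 nm = 2.42e-10 m
G = 147 GPa = 1.47e+11 Pa
E = 0.5 * 1.47e+11 * (2.42e-10)^2
E = 4.304e-09 J/m


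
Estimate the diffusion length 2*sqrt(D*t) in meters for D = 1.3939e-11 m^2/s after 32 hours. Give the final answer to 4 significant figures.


t = 32 hr = 115200 s
Diffusion length = 2*sqrt(D*t)
= 2*sqrt(1.3939e-11 * 115200)
= 2.534e-03 m


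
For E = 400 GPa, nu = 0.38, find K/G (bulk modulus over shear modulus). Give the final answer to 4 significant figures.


G = E / (2*(1+nu))
G = 400 / (2*(1+0.38)) = 144.928 GPa
K = E / (3*(1-2*nu))
K = 400 / (3*(1-2*0.38)) = 555.556 GPa
K/G = 555.556 / 144.928 = 3.833


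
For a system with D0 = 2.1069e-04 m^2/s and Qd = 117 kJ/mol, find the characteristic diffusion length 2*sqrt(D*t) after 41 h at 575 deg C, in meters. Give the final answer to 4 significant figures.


Step 1: D = D0 * exp(-Qd/(R*T))
T = 848.15 K
D = 2.1069e-04 * exp(-117e3 / (8.314 * 848.15)) = 1.31146e-11 m^2/s
Step 2: L = 2*sqrt(D*t)
t = 41 h = 147600 s
L = 2*sqrt(1.31146e-11 * 147600) = 2.783e-03 m


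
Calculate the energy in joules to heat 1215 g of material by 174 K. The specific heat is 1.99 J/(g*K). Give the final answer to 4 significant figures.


Q = m * cp * dT
Q = 1215 * 1.99 * 174
Q = 420700 J


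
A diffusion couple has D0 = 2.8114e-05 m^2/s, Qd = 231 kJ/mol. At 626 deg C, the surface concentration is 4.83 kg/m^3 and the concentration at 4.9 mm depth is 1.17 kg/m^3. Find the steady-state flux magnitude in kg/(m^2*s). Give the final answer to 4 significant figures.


Step 1: D = D0 * exp(-Qd/(R*T))
T = 626 + 273.15 = 899.15 K
D = 2.8114e-05 * exp(-231e3 / (8.314 * 899.15)) = 1.06874e-18 m^2/s
Step 2: J = D * (C1 - C2) / dx
J = 1.06874e-18 * (4.83 - 1.17) / 4.9e-03
J = 7.983e-16 kg/(m^2*s)


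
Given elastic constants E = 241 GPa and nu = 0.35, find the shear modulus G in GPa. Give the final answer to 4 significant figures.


G = E / (2*(1+nu))
G = 241 / (2*(1+0.35))
G = 89.26 GPa


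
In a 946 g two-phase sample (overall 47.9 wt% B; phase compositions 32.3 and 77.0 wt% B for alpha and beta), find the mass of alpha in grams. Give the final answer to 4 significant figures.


f_alpha = (C_beta - C0) / (C_beta - C_alpha)
f_alpha = (77.0 - 47.9) / (77.0 - 32.3) = 0.651007
m_alpha = f_alpha * m_total = 0.651007 * 946 = 615.9 g


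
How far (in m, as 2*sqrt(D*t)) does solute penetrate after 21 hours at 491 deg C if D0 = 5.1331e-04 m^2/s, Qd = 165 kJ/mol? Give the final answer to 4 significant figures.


Step 1: D = D0 * exp(-Qd/(R*T))
T = 764.15 K
D = 5.1331e-04 * exp(-165e3 / (8.314 * 764.15)) = 2.69864e-15 m^2/s
Step 2: L = 2*sqrt(D*t)
t = 21 h = 75600 s
L = 2*sqrt(2.69864e-15 * 75600) = 2.857e-05 m


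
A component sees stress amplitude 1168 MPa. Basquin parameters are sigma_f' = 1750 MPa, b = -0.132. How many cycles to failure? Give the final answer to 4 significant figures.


sigma_a = sigma_f' * (2*Nf)^b
2*Nf = (sigma_a / sigma_f')^(1/b)
2*Nf = (1168 / 1750)^(1/-0.132)
2*Nf = 21.3928
Nf = 10.7 cycles


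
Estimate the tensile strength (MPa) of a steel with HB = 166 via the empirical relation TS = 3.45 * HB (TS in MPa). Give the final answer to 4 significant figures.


TS (MPa) = 3.45 * HB
TS = 3.45 * 166
TS = 572.7 MPa


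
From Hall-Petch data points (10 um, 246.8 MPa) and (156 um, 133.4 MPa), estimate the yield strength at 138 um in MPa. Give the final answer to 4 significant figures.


sigma_y = sigma0 + k / sqrt(d)
1/sqrt(d1) = 1/sqrt(1e-05) = 316.228;  1/sqrt(d2) = 80.0641
k = (sigma1 - sigma2) / (1/sqrt(d1) - 1/sqrt(d2)) = (246.8 - 133.4) / (316.228 - 80.0641) = 0.480175 MPa*m^0.5
sigma0 = sigma1 - k/sqrt(d1) = 246.8 - 0.480175*316.228 = 94.9552 MPa
sigma_y(d3) = 94.9552 + 0.480175 / sqrt(1.38e-04) = 135.8 MPa


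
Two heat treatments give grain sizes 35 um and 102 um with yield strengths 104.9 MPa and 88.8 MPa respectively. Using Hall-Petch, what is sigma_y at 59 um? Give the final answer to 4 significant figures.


sigma_y = sigma0 + k / sqrt(d)
1/sqrt(d1) = 1/sqrt(3.5e-05) = 169.031;  1/sqrt(d2) = 99.0148
k = (sigma1 - sigma2) / (1/sqrt(d1) - 1/sqrt(d2)) = (104.9 - 88.8) / (169.031 - 99.0148) = 0.229947 MPa*m^0.5
sigma0 = sigma1 - k/sqrt(d1) = 104.9 - 0.229947*169.031 = 66.0318 MPa
sigma_y(d3) = 66.0318 + 0.229947 / sqrt(5.9e-05) = 95.97 MPa


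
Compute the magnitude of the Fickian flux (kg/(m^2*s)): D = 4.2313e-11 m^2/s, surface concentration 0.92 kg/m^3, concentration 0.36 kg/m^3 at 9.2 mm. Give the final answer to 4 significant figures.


J = -D * (dC/dx) = D * (C1 - C2) / dx
J = 4.2313e-11 * (0.92 - 0.36) / 9.2e-03
J = 2.576e-09 kg/(m^2*s)


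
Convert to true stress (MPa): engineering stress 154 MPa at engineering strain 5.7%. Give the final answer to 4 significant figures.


sigma_true = sigma_eng * (1 + epsilon_eng)
sigma_true = 154 * (1 + 0.057)
sigma_true = 162.8 MPa


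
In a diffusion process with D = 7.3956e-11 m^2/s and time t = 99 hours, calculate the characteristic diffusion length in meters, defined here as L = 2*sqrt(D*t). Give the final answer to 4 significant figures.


t = 99 hr = 356400 s
Diffusion length = 2*sqrt(D*t)
= 2*sqrt(7.3956e-11 * 356400)
= 0.01027 m


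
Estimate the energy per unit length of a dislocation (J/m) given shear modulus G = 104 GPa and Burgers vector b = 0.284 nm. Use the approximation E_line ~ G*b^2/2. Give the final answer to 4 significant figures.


E = G*b^2/2
b = 0.284 nm = 2.84e-10 m
G = 104 GPa = 1.04e+11 Pa
E = 0.5 * 1.04e+11 * (2.84e-10)^2
E = 4.194e-09 J/m


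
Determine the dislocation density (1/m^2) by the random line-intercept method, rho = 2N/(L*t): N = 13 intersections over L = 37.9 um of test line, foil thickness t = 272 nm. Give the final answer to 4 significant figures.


rho = 2N / (L * t)
L = 37.9 um = 3.79e-05 m, t = 272 nm = 2.72e-07 m
rho = 2 * 13 / (3.79e-05 * 2.72e-07)
rho = 2.522e+12 1/m^2


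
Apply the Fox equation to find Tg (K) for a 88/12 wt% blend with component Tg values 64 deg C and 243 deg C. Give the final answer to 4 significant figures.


1/Tg = w1/Tg1 + w2/Tg2 (in Kelvin)
Tg1 = 337.15 K, Tg2 = 516.15 K
1/Tg = 0.88/337.15 + 0.12/516.15
Tg = 351.8 K


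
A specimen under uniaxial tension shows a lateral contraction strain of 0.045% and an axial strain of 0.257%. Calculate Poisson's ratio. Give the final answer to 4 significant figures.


nu = -epsilon_lat / epsilon_axial
Lateral strain is contraction (negative), so using magnitudes:
nu = 0.045 / 0.257
nu = 0.1751


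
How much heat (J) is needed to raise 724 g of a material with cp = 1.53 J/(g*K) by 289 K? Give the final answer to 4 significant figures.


Q = m * cp * dT
Q = 724 * 1.53 * 289
Q = 320100 J


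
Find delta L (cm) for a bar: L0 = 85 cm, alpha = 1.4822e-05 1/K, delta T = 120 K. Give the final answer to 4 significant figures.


dL = L0 * alpha * dT
dL = 85 * 1.4822e-05 * 120
dL = 0.1512 cm


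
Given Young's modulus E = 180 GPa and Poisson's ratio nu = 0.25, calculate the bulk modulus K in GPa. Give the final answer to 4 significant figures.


K = E / (3*(1-2*nu))
K = 180 / (3*(1-2*0.25))
K = 120 GPa


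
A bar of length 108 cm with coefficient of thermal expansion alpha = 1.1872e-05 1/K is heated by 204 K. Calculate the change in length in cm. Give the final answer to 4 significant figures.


dL = L0 * alpha * dT
dL = 108 * 1.1872e-05 * 204
dL = 0.2616 cm


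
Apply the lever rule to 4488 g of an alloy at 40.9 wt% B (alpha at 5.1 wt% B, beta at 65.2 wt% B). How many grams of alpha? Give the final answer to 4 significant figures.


f_alpha = (C_beta - C0) / (C_beta - C_alpha)
f_alpha = (65.2 - 40.9) / (65.2 - 5.1) = 0.404326
m_alpha = f_alpha * m_total = 0.404326 * 4488 = 1815 g


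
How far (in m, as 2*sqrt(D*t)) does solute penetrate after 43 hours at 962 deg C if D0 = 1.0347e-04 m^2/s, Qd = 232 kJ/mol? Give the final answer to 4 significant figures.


Step 1: D = D0 * exp(-Qd/(R*T))
T = 1235.15 K
D = 1.0347e-04 * exp(-232e3 / (8.314 * 1235.15)) = 1.59644e-14 m^2/s
Step 2: L = 2*sqrt(D*t)
t = 43 h = 154800 s
L = 2*sqrt(1.59644e-14 * 154800) = 9.942e-05 m


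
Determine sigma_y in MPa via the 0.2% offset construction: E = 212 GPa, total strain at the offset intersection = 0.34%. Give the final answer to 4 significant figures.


Offset strain = 0.002
Elastic strain at yield = total_strain - offset = 3.4e-03 - 0.002 = 1.4e-03
sigma_y = E * elastic_strain = 212000 * 1.4e-03
sigma_y = 296.8 MPa


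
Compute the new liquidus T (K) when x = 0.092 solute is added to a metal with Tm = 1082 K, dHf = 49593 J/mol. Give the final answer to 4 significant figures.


dT = R*Tm^2*x / dHf
dT = 8.314 * 1082^2 * 0.092 / 49593
dT = 18.0564 K
T_new = 1082 - 18.0564 = 1064 K


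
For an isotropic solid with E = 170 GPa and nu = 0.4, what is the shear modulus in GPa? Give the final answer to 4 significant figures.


G = E / (2*(1+nu))
G = 170 / (2*(1+0.4))
G = 60.71 GPa


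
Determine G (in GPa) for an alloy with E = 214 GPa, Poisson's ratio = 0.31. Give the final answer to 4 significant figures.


G = E / (2*(1+nu))
G = 214 / (2*(1+0.31))
G = 81.68 GPa


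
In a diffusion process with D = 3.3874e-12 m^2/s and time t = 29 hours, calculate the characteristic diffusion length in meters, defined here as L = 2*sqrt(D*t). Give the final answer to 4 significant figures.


t = 29 hr = 104400 s
Diffusion length = 2*sqrt(D*t)
= 2*sqrt(3.3874e-12 * 104400)
= 1.189e-03 m


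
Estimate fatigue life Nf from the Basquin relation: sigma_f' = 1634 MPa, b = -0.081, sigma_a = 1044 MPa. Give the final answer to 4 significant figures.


sigma_a = sigma_f' * (2*Nf)^b
2*Nf = (sigma_a / sigma_f')^(1/b)
2*Nf = (1044 / 1634)^(1/-0.081)
2*Nf = 252.273
Nf = 126.1 cycles


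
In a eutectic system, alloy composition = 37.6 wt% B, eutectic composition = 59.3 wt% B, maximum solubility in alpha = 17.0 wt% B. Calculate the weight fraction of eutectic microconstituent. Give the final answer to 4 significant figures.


f_primary = (C_e - C0) / (C_e - C_alpha_max)
f_primary = (59.3 - 37.6) / (59.3 - 17.0)
f_primary = 0.513002
f_eutectic = 1 - 0.513002 = 0.487


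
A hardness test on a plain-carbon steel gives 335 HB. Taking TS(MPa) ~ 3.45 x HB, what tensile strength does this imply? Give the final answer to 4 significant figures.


TS (MPa) = 3.45 * HB
TS = 3.45 * 335
TS = 1156 MPa


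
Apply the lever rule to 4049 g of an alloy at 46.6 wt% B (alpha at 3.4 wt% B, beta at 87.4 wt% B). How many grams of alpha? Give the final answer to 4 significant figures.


f_alpha = (C_beta - C0) / (C_beta - C_alpha)
f_alpha = (87.4 - 46.6) / (87.4 - 3.4) = 0.485714
m_alpha = f_alpha * m_total = 0.485714 * 4049 = 1967 g


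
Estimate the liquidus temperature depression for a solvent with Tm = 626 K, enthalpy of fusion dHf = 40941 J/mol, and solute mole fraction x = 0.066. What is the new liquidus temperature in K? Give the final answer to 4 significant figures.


dT = R*Tm^2*x / dHf
dT = 8.314 * 626^2 * 0.066 / 40941
dT = 5.25224 K
T_new = 626 - 5.25224 = 620.7 K


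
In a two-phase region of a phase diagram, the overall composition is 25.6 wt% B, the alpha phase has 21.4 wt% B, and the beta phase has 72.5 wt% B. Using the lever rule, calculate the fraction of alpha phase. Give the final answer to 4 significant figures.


f_alpha = (C_beta - C0) / (C_beta - C_alpha)
f_alpha = (72.5 - 25.6) / (72.5 - 21.4)
f_alpha = 0.9178


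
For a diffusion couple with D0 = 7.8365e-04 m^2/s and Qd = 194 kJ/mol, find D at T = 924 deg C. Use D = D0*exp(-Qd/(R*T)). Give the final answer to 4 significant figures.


D = D0 * exp(-Qd / (R*T))
T = 1197.15 K
D = 7.8365e-04 * exp(-194e3 / (8.314 * 1197.15))
D = 2.686e-12 m^2/s


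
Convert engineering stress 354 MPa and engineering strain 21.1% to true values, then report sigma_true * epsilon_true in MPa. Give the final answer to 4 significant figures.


sigma_true = sigma_eng * (1 + epsilon_eng)
sigma_true = 354 * (1 + 0.211) = 428.694 MPa
epsilon_true = ln(1 + epsilon_eng)
epsilon_true = ln(1 + 0.211) = 0.191446
sigma_true * epsilon_true = 428.694 * 0.191446 = 82.07 MPa


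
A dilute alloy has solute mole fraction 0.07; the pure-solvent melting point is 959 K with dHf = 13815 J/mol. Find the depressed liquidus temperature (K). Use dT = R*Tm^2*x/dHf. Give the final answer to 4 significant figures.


dT = R*Tm^2*x / dHf
dT = 8.314 * 959^2 * 0.07 / 13815
dT = 38.7431 K
T_new = 959 - 38.7431 = 920.3 K


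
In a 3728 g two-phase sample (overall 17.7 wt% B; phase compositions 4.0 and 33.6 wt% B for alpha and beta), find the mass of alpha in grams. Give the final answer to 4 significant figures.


f_alpha = (C_beta - C0) / (C_beta - C_alpha)
f_alpha = (33.6 - 17.7) / (33.6 - 4.0) = 0.537162
m_alpha = f_alpha * m_total = 0.537162 * 3728 = 2003 g


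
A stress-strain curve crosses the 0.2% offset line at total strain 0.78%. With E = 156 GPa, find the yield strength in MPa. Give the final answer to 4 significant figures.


Offset strain = 0.002
Elastic strain at yield = total_strain - offset = 7.8e-03 - 0.002 = 5.8e-03
sigma_y = E * elastic_strain = 156000 * 5.8e-03
sigma_y = 904.8 MPa


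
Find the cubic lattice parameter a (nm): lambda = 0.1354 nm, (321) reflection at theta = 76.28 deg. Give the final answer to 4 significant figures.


d = lambda / (2*sin(theta))
d = 0.1354 / (2*sin(76.28 deg))
d = 0.0696885 nm
a = d * sqrt(h^2+k^2+l^2) = 0.0696885 * sqrt(14)
a = 0.2608 nm


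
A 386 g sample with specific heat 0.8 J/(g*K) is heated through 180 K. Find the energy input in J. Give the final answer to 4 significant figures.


Q = m * cp * dT
Q = 386 * 0.8 * 180
Q = 55580 J


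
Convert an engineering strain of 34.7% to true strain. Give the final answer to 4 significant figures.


epsilon_true = ln(1 + epsilon_eng)
epsilon_true = ln(1 + 0.347)
epsilon_true = 0.2979


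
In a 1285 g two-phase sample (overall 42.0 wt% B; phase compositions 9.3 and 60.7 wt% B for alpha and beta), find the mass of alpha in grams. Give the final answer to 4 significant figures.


f_alpha = (C_beta - C0) / (C_beta - C_alpha)
f_alpha = (60.7 - 42.0) / (60.7 - 9.3) = 0.363813
m_alpha = f_alpha * m_total = 0.363813 * 1285 = 467.5 g


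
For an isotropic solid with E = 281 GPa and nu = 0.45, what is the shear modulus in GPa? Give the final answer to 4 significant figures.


G = E / (2*(1+nu))
G = 281 / (2*(1+0.45))
G = 96.9 GPa


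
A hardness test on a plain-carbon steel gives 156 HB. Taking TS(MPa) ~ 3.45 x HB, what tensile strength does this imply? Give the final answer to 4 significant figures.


TS (MPa) = 3.45 * HB
TS = 3.45 * 156
TS = 538.2 MPa


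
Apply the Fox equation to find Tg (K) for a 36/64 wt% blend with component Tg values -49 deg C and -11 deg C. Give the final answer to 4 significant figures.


1/Tg = w1/Tg1 + w2/Tg2 (in Kelvin)
Tg1 = 224.15 K, Tg2 = 262.15 K
1/Tg = 0.36/224.15 + 0.64/262.15
Tg = 247.1 K


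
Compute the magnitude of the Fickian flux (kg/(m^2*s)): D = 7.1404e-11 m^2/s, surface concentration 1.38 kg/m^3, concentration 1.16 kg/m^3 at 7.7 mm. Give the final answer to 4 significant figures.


J = -D * (dC/dx) = D * (C1 - C2) / dx
J = 7.1404e-11 * (1.38 - 1.16) / 7.7e-03
J = 2.04e-09 kg/(m^2*s)


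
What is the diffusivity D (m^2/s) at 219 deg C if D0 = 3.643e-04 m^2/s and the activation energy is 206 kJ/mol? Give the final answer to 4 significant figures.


D = D0 * exp(-Qd / (R*T))
T = 492.15 K
D = 3.643e-04 * exp(-206e3 / (8.314 * 492.15))
D = 4.974e-26 m^2/s


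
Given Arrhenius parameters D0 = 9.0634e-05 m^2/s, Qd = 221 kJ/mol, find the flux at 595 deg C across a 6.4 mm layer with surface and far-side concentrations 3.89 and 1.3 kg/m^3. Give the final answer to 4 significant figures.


Step 1: D = D0 * exp(-Qd/(R*T))
T = 595 + 273.15 = 868.15 K
D = 9.0634e-05 * exp(-221e3 / (8.314 * 868.15)) = 4.56811e-18 m^2/s
Step 2: J = D * (C1 - C2) / dx
J = 4.56811e-18 * (3.89 - 1.3) / 6.4e-03
J = 1.849e-15 kg/(m^2*s)


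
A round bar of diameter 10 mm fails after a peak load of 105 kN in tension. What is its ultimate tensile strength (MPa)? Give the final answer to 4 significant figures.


A0 = pi*(d/2)^2 = pi*(10/2)^2 = 78.5398 mm^2
UTS = F_max / A0 = 105*1000 / 78.5398
UTS = 1337 MPa


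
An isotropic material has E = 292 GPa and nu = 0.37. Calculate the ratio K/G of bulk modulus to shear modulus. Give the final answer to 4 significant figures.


G = E / (2*(1+nu))
G = 292 / (2*(1+0.37)) = 106.569 GPa
K = E / (3*(1-2*nu))
K = 292 / (3*(1-2*0.37)) = 374.359 GPa
K/G = 374.359 / 106.569 = 3.513


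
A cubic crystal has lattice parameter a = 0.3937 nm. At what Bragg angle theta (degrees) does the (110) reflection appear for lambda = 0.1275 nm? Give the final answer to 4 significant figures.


d = a / sqrt(h^2+k^2+l^2)
d = 0.3937 / sqrt(2) = 0.278388 nm
lambda = 2*d*sin(theta)  =>  sin(theta) = lambda / (2*d)
sin(theta) = 0.1275 / (2 * 0.278388) = 0.228997
theta = 13.24 deg


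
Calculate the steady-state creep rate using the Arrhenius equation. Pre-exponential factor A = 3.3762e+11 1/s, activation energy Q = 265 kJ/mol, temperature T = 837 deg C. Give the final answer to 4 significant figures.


rate = A * exp(-Q / (R*T))
T = 837 + 273.15 = 1110.15 K
rate = 3.3762e+11 * exp(-265e3 / (8.314 * 1110.15))
rate = 0.1146 1/s


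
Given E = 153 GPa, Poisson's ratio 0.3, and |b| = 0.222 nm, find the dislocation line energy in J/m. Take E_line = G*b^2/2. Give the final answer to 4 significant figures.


Step 1: G = E / (2*(1+nu))
G = 153 / (2*(1+0.3)) = 58.8462 GPa = 5.88462e+10 Pa
Step 2: E_line = G*b^2/2
b = 0.222 nm = 2.22e-10 m
E_line = 0.5 * 5.88462e+10 * (2.22e-10)^2 = 1.45e-09 J/m


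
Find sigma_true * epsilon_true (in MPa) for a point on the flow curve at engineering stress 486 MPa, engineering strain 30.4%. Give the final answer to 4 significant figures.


sigma_true = sigma_eng * (1 + epsilon_eng)
sigma_true = 486 * (1 + 0.304) = 633.744 MPa
epsilon_true = ln(1 + epsilon_eng)
epsilon_true = ln(1 + 0.304) = 0.265436
sigma_true * epsilon_true = 633.744 * 0.265436 = 168.2 MPa


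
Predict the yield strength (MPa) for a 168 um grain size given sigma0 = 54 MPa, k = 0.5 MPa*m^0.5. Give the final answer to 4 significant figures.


sigma_y = sigma0 + k / sqrt(d)
d = 168 um = 1.68e-04 m
sigma_y = 54 + 0.5 / sqrt(1.68e-04)
sigma_y = 92.58 MPa


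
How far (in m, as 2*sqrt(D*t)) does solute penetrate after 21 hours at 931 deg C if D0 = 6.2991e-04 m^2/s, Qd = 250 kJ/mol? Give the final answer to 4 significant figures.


Step 1: D = D0 * exp(-Qd/(R*T))
T = 1204.15 K
D = 6.2991e-04 * exp(-250e3 / (8.314 * 1204.15)) = 8.9986e-15 m^2/s
Step 2: L = 2*sqrt(D*t)
t = 21 h = 75600 s
L = 2*sqrt(8.9986e-15 * 75600) = 5.216e-05 m


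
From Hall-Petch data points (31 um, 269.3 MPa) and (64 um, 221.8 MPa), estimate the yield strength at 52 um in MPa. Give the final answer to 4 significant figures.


sigma_y = sigma0 + k / sqrt(d)
1/sqrt(d1) = 1/sqrt(3.1e-05) = 179.605;  1/sqrt(d2) = 125
k = (sigma1 - sigma2) / (1/sqrt(d1) - 1/sqrt(d2)) = (269.3 - 221.8) / (179.605 - 125) = 0.869879 MPa*m^0.5
sigma0 = sigma1 - k/sqrt(d1) = 269.3 - 0.869879*179.605 = 113.065 MPa
sigma_y(d3) = 113.065 + 0.869879 / sqrt(5.2e-05) = 233.7 MPa


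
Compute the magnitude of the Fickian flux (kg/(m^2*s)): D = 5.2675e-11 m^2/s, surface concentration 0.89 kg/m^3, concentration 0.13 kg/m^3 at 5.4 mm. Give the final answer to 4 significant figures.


J = -D * (dC/dx) = D * (C1 - C2) / dx
J = 5.2675e-11 * (0.89 - 0.13) / 5.4e-03
J = 7.414e-09 kg/(m^2*s)


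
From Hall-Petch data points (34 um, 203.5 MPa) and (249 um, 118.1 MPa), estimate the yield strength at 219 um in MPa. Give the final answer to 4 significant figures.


sigma_y = sigma0 + k / sqrt(d)
1/sqrt(d1) = 1/sqrt(3.4e-05) = 171.499;  1/sqrt(d2) = 63.3724
k = (sigma1 - sigma2) / (1/sqrt(d1) - 1/sqrt(d2)) = (203.5 - 118.1) / (171.499 - 63.3724) = 0.789818 MPa*m^0.5
sigma0 = sigma1 - k/sqrt(d1) = 203.5 - 0.789818*171.499 = 68.0473 MPa
sigma_y(d3) = 68.0473 + 0.789818 / sqrt(2.19e-04) = 121.4 MPa


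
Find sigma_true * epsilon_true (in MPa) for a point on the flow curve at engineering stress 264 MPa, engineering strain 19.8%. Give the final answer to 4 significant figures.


sigma_true = sigma_eng * (1 + epsilon_eng)
sigma_true = 264 * (1 + 0.198) = 316.272 MPa
epsilon_true = ln(1 + epsilon_eng)
epsilon_true = ln(1 + 0.198) = 0.180653
sigma_true * epsilon_true = 316.272 * 0.180653 = 57.14 MPa


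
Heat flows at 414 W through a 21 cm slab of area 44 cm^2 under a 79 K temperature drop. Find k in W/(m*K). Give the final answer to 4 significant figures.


k = Q*L / (A*dT)
L = 0.21 m, A = 4.4e-03 m^2
k = 414 * 0.21 / (4.4e-03 * 79)
k = 250.1 W/(m*K)


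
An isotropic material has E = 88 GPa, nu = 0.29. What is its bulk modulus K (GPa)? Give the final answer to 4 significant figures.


K = E / (3*(1-2*nu))
K = 88 / (3*(1-2*0.29))
K = 69.84 GPa


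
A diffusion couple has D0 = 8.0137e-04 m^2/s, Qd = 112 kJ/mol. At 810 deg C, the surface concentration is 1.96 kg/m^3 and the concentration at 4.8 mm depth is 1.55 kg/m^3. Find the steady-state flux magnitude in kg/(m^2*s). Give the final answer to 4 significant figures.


Step 1: D = D0 * exp(-Qd/(R*T))
T = 810 + 273.15 = 1083.15 K
D = 8.0137e-04 * exp(-112e3 / (8.314 * 1083.15)) = 3.18028e-09 m^2/s
Step 2: J = D * (C1 - C2) / dx
J = 3.18028e-09 * (1.96 - 1.55) / 4.8e-03
J = 2.716e-07 kg/(m^2*s)


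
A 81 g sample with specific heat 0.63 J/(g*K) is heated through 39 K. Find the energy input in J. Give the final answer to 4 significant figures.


Q = m * cp * dT
Q = 81 * 0.63 * 39
Q = 1990 J


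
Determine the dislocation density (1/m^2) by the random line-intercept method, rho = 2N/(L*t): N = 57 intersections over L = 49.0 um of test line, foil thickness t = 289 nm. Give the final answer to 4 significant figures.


rho = 2N / (L * t)
L = 49.0 um = 4.9e-05 m, t = 289 nm = 2.89e-07 m
rho = 2 * 57 / (4.9e-05 * 2.89e-07)
rho = 8.05e+12 1/m^2


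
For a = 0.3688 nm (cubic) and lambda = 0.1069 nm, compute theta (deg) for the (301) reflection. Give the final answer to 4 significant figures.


d = a / sqrt(h^2+k^2+l^2)
d = 0.3688 / sqrt(10) = 0.116625 nm
lambda = 2*d*sin(theta)  =>  sin(theta) = lambda / (2*d)
sin(theta) = 0.1069 / (2 * 0.116625) = 0.458307
theta = 27.28 deg


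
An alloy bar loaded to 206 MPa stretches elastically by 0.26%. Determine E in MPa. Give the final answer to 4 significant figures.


E = sigma / epsilon
epsilon = 0.26% = 2.6e-03
E = 206 / 2.6e-03
E = 79230 MPa


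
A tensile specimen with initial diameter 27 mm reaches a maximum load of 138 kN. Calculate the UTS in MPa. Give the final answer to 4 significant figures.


A0 = pi*(d/2)^2 = pi*(27/2)^2 = 572.555 mm^2
UTS = F_max / A0 = 138*1000 / 572.555
UTS = 241 MPa


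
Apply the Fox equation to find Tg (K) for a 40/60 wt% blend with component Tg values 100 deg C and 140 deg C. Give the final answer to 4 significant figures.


1/Tg = w1/Tg1 + w2/Tg2 (in Kelvin)
Tg1 = 373.15 K, Tg2 = 413.15 K
1/Tg = 0.4/373.15 + 0.6/413.15
Tg = 396.2 K


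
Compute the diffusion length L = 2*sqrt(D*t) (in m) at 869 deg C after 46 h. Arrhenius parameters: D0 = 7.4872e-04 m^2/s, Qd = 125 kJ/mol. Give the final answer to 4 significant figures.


Step 1: D = D0 * exp(-Qd/(R*T))
T = 1142.15 K
D = 7.4872e-04 * exp(-125e3 / (8.314 * 1142.15)) = 1.43685e-09 m^2/s
Step 2: L = 2*sqrt(D*t)
t = 46 h = 165600 s
L = 2*sqrt(1.43685e-09 * 165600) = 0.03085 m


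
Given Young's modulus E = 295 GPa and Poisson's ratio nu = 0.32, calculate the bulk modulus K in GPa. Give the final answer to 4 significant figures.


K = E / (3*(1-2*nu))
K = 295 / (3*(1-2*0.32))
K = 273.1 GPa


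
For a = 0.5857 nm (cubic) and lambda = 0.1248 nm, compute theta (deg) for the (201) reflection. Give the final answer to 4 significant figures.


d = a / sqrt(h^2+k^2+l^2)
d = 0.5857 / sqrt(5) = 0.261933 nm
lambda = 2*d*sin(theta)  =>  sin(theta) = lambda / (2*d)
sin(theta) = 0.1248 / (2 * 0.261933) = 0.238229
theta = 13.78 deg


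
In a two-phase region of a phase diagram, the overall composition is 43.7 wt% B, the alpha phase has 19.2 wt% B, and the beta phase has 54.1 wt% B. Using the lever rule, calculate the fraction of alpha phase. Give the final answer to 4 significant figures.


f_alpha = (C_beta - C0) / (C_beta - C_alpha)
f_alpha = (54.1 - 43.7) / (54.1 - 19.2)
f_alpha = 0.298


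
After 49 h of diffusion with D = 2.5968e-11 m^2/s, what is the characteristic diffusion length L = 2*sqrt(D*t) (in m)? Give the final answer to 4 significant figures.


t = 49 hr = 176400 s
Diffusion length = 2*sqrt(D*t)
= 2*sqrt(2.5968e-11 * 176400)
= 4.281e-03 m


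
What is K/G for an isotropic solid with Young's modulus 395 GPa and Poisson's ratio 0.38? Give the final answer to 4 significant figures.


G = E / (2*(1+nu))
G = 395 / (2*(1+0.38)) = 143.116 GPa
K = E / (3*(1-2*nu))
K = 395 / (3*(1-2*0.38)) = 548.611 GPa
K/G = 548.611 / 143.116 = 3.833


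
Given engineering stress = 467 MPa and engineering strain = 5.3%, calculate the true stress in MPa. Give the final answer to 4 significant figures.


sigma_true = sigma_eng * (1 + epsilon_eng)
sigma_true = 467 * (1 + 0.053)
sigma_true = 491.8 MPa


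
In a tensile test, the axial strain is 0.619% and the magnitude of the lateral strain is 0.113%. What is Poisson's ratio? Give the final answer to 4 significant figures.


nu = -epsilon_lat / epsilon_axial
Lateral strain is contraction (negative), so using magnitudes:
nu = 0.113 / 0.619
nu = 0.1826


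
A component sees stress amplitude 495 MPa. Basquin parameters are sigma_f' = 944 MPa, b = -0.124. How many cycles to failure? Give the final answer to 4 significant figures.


sigma_a = sigma_f' * (2*Nf)^b
2*Nf = (sigma_a / sigma_f')^(1/b)
2*Nf = (495 / 944)^(1/-0.124)
2*Nf = 182.399
Nf = 91.2 cycles


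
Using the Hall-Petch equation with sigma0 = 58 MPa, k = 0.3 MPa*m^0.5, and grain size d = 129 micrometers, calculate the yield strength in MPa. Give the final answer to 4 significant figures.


sigma_y = sigma0 + k / sqrt(d)
d = 129 um = 1.29e-04 m
sigma_y = 58 + 0.3 / sqrt(1.29e-04)
sigma_y = 84.41 MPa


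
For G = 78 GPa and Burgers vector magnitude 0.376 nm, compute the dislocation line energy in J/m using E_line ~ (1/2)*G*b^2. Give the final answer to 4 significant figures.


E = G*b^2/2
b = 0.376 nm = 3.76e-10 m
G = 78 GPa = 7.8e+10 Pa
E = 0.5 * 7.8e+10 * (3.76e-10)^2
E = 5.514e-09 J/m


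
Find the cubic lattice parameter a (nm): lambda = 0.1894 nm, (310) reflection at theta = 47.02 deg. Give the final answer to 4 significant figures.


d = lambda / (2*sin(theta))
d = 0.1894 / (2*sin(47.02 deg))
d = 0.129444 nm
a = d * sqrt(h^2+k^2+l^2) = 0.129444 * sqrt(10)
a = 0.4093 nm


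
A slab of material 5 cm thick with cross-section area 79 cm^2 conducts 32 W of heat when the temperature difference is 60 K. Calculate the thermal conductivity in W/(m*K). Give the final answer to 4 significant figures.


k = Q*L / (A*dT)
L = 0.05 m, A = 7.9e-03 m^2
k = 32 * 0.05 / (7.9e-03 * 60)
k = 3.376 W/(m*K)


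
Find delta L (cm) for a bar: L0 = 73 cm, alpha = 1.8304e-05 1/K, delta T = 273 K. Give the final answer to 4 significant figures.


dL = L0 * alpha * dT
dL = 73 * 1.8304e-05 * 273
dL = 0.3648 cm


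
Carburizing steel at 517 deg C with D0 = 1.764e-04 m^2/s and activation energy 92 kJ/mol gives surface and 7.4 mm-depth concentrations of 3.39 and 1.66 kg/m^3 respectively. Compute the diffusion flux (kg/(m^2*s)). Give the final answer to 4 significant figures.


Step 1: D = D0 * exp(-Qd/(R*T))
T = 517 + 273.15 = 790.15 K
D = 1.764e-04 * exp(-92e3 / (8.314 * 790.15)) = 1.4602e-10 m^2/s
Step 2: J = D * (C1 - C2) / dx
J = 1.4602e-10 * (3.39 - 1.66) / 7.4e-03
J = 3.414e-08 kg/(m^2*s)


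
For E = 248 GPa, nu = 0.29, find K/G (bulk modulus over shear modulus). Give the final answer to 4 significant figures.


G = E / (2*(1+nu))
G = 248 / (2*(1+0.29)) = 96.124 GPa
K = E / (3*(1-2*nu))
K = 248 / (3*(1-2*0.29)) = 196.825 GPa
K/G = 196.825 / 96.124 = 2.048


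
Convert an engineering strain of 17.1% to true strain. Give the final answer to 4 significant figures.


epsilon_true = ln(1 + epsilon_eng)
epsilon_true = ln(1 + 0.171)
epsilon_true = 0.1579


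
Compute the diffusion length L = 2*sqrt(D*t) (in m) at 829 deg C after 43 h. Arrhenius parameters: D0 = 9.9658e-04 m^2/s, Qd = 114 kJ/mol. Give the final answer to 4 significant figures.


Step 1: D = D0 * exp(-Qd/(R*T))
T = 1102.15 K
D = 9.9658e-04 * exp(-114e3 / (8.314 * 1102.15)) = 3.93975e-09 m^2/s
Step 2: L = 2*sqrt(D*t)
t = 43 h = 154800 s
L = 2*sqrt(3.93975e-09 * 154800) = 0.04939 m


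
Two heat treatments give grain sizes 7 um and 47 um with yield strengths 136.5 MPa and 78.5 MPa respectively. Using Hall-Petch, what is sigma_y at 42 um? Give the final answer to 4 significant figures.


sigma_y = sigma0 + k / sqrt(d)
1/sqrt(d1) = 1/sqrt(7e-06) = 377.964;  1/sqrt(d2) = 145.865
k = (sigma1 - sigma2) / (1/sqrt(d1) - 1/sqrt(d2)) = (136.5 - 78.5) / (377.964 - 145.865) = 0.249893 MPa*m^0.5
sigma0 = sigma1 - k/sqrt(d1) = 136.5 - 0.249893*377.964 = 42.0494 MPa
sigma_y(d3) = 42.0494 + 0.249893 / sqrt(4.2e-05) = 80.61 MPa


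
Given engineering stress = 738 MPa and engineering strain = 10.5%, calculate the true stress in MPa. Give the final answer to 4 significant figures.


sigma_true = sigma_eng * (1 + epsilon_eng)
sigma_true = 738 * (1 + 0.105)
sigma_true = 815.5 MPa


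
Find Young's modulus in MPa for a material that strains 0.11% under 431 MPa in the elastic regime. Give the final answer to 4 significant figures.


E = sigma / epsilon
epsilon = 0.11% = 1.1e-03
E = 431 / 1.1e-03
E = 391800 MPa


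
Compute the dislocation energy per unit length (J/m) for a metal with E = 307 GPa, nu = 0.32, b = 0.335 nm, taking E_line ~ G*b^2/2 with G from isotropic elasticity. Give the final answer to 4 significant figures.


Step 1: G = E / (2*(1+nu))
G = 307 / (2*(1+0.32)) = 116.288 GPa = 1.16288e+11 Pa
Step 2: E_line = G*b^2/2
b = 0.335 nm = 3.35e-10 m
E_line = 0.5 * 1.16288e+11 * (3.35e-10)^2 = 6.525e-09 J/m


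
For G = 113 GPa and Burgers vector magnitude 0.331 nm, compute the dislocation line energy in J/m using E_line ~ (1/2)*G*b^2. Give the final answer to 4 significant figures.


E = G*b^2/2
b = 0.331 nm = 3.31e-10 m
G = 113 GPa = 1.13e+11 Pa
E = 0.5 * 1.13e+11 * (3.31e-10)^2
E = 6.19e-09 J/m


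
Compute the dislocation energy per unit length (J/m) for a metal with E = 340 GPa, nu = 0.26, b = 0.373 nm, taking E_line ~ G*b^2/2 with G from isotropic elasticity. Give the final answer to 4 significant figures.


Step 1: G = E / (2*(1+nu))
G = 340 / (2*(1+0.26)) = 134.921 GPa = 1.34921e+11 Pa
Step 2: E_line = G*b^2/2
b = 0.373 nm = 3.73e-10 m
E_line = 0.5 * 1.34921e+11 * (3.73e-10)^2 = 9.386e-09 J/m


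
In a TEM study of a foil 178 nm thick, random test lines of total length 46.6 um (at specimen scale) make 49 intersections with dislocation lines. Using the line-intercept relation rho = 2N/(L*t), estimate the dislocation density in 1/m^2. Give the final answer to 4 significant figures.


rho = 2N / (L * t)
L = 46.6 um = 4.66e-05 m, t = 178 nm = 1.78e-07 m
rho = 2 * 49 / (4.66e-05 * 1.78e-07)
rho = 1.181e+13 1/m^2


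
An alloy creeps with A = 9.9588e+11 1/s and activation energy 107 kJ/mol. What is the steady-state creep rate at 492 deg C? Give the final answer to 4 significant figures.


rate = A * exp(-Q / (R*T))
T = 492 + 273.15 = 765.15 K
rate = 9.9588e+11 * exp(-107e3 / (8.314 * 765.15))
rate = 49360 1/s


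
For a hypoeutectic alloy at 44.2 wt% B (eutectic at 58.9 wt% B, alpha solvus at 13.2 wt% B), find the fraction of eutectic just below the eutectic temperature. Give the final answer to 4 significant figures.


f_primary = (C_e - C0) / (C_e - C_alpha_max)
f_primary = (58.9 - 44.2) / (58.9 - 13.2)
f_primary = 0.321663
f_eutectic = 1 - 0.321663 = 0.6783


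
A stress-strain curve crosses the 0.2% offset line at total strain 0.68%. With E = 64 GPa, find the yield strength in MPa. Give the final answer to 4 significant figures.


Offset strain = 0.002
Elastic strain at yield = total_strain - offset = 6.8e-03 - 0.002 = 4.8e-03
sigma_y = E * elastic_strain = 64000 * 4.8e-03
sigma_y = 307.2 MPa


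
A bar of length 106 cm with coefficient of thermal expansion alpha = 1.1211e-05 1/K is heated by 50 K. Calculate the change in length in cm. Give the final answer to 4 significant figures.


dL = L0 * alpha * dT
dL = 106 * 1.1211e-05 * 50
dL = 0.05942 cm


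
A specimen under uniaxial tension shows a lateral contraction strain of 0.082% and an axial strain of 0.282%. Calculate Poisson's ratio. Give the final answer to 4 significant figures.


nu = -epsilon_lat / epsilon_axial
Lateral strain is contraction (negative), so using magnitudes:
nu = 0.082 / 0.282
nu = 0.2908


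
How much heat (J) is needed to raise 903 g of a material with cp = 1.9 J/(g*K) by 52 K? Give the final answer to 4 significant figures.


Q = m * cp * dT
Q = 903 * 1.9 * 52
Q = 89220 J


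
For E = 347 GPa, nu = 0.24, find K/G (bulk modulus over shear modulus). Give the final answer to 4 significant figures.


G = E / (2*(1+nu))
G = 347 / (2*(1+0.24)) = 139.919 GPa
K = E / (3*(1-2*nu))
K = 347 / (3*(1-2*0.24)) = 222.436 GPa
K/G = 222.436 / 139.919 = 1.59


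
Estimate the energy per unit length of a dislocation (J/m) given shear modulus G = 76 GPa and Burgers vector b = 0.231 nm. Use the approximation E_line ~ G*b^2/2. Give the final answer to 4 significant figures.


E = G*b^2/2
b = 0.231 nm = 2.31e-10 m
G = 76 GPa = 7.6e+10 Pa
E = 0.5 * 7.6e+10 * (2.31e-10)^2
E = 2.028e-09 J/m


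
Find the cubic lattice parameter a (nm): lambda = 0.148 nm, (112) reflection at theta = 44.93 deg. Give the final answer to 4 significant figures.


d = lambda / (2*sin(theta))
d = 0.148 / (2*sin(44.93 deg))
d = 0.10478 nm
a = d * sqrt(h^2+k^2+l^2) = 0.10478 * sqrt(6)
a = 0.2567 nm


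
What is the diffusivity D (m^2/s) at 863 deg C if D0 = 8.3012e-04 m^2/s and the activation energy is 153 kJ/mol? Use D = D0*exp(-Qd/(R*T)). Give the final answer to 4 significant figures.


D = D0 * exp(-Qd / (R*T))
T = 1136.15 K
D = 8.3012e-04 * exp(-153e3 / (8.314 * 1136.15))
D = 7.668e-11 m^2/s


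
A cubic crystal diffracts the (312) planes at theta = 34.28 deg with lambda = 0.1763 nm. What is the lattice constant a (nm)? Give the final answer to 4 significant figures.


d = lambda / (2*sin(theta))
d = 0.1763 / (2*sin(34.28 deg))
d = 0.156506 nm
a = d * sqrt(h^2+k^2+l^2) = 0.156506 * sqrt(14)
a = 0.5856 nm


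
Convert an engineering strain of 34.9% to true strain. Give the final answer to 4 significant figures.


epsilon_true = ln(1 + epsilon_eng)
epsilon_true = ln(1 + 0.349)
epsilon_true = 0.2994


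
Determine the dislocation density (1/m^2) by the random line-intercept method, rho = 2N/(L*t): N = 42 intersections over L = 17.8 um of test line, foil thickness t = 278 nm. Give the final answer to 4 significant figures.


rho = 2N / (L * t)
L = 17.8 um = 1.78e-05 m, t = 278 nm = 2.78e-07 m
rho = 2 * 42 / (1.78e-05 * 2.78e-07)
rho = 1.698e+13 1/m^2


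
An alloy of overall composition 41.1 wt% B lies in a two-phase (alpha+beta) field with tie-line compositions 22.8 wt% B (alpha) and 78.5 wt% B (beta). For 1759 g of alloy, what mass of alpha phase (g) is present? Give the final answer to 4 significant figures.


f_alpha = (C_beta - C0) / (C_beta - C_alpha)
f_alpha = (78.5 - 41.1) / (78.5 - 22.8) = 0.671454
m_alpha = f_alpha * m_total = 0.671454 * 1759 = 1181 g


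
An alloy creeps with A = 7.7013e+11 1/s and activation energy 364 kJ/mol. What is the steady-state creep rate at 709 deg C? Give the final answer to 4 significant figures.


rate = A * exp(-Q / (R*T))
T = 709 + 273.15 = 982.15 K
rate = 7.7013e+11 * exp(-364e3 / (8.314 * 982.15))
rate = 3.364e-08 1/s


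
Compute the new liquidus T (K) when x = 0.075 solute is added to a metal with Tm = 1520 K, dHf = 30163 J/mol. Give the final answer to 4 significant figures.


dT = R*Tm^2*x / dHf
dT = 8.314 * 1520^2 * 0.075 / 30163
dT = 47.7622 K
T_new = 1520 - 47.7622 = 1472 K


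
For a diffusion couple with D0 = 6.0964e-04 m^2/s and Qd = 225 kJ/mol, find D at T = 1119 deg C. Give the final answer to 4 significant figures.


D = D0 * exp(-Qd / (R*T))
T = 1392.15 K
D = 6.0964e-04 * exp(-225e3 / (8.314 * 1392.15))
D = 2.201e-12 m^2/s


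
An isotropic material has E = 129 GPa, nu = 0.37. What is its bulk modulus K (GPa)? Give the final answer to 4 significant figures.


K = E / (3*(1-2*nu))
K = 129 / (3*(1-2*0.37))
K = 165.4 GPa


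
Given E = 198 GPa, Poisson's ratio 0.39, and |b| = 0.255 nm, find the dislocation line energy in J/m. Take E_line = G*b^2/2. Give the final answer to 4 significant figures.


Step 1: G = E / (2*(1+nu))
G = 198 / (2*(1+0.39)) = 71.223 GPa = 7.1223e+10 Pa
Step 2: E_line = G*b^2/2
b = 0.255 nm = 2.55e-10 m
E_line = 0.5 * 7.1223e+10 * (2.55e-10)^2 = 2.316e-09 J/m


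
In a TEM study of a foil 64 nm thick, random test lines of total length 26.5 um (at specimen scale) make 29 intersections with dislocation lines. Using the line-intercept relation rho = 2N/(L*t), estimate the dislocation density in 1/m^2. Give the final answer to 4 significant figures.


rho = 2N / (L * t)
L = 26.5 um = 2.65e-05 m, t = 64 nm = 6.4e-08 m
rho = 2 * 29 / (2.65e-05 * 6.4e-08)
rho = 3.42e+13 1/m^2


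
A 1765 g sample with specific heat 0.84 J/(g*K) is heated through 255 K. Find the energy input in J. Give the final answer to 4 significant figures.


Q = m * cp * dT
Q = 1765 * 0.84 * 255
Q = 378100 J


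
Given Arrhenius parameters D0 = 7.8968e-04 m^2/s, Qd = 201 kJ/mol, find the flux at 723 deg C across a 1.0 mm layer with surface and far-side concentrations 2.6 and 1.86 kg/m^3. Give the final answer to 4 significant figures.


Step 1: D = D0 * exp(-Qd/(R*T))
T = 723 + 273.15 = 996.15 K
D = 7.8968e-04 * exp(-201e3 / (8.314 * 996.15)) = 2.27683e-14 m^2/s
Step 2: J = D * (C1 - C2) / dx
J = 2.27683e-14 * (2.6 - 1.86) / 1e-03
J = 1.685e-11 kg/(m^2*s)


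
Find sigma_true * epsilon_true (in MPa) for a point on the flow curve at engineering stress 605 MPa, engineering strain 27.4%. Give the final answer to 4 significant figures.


sigma_true = sigma_eng * (1 + epsilon_eng)
sigma_true = 605 * (1 + 0.274) = 770.77 MPa
epsilon_true = ln(1 + epsilon_eng)
epsilon_true = ln(1 + 0.274) = 0.242162
sigma_true * epsilon_true = 770.77 * 0.242162 = 186.7 MPa


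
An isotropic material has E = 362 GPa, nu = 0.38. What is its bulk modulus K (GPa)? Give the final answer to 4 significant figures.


K = E / (3*(1-2*nu))
K = 362 / (3*(1-2*0.38))
K = 502.8 GPa


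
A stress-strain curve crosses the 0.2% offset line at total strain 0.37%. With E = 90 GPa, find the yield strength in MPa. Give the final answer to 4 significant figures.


Offset strain = 0.002
Elastic strain at yield = total_strain - offset = 3.7e-03 - 0.002 = 1.7e-03
sigma_y = E * elastic_strain = 90000 * 1.7e-03
sigma_y = 153 MPa


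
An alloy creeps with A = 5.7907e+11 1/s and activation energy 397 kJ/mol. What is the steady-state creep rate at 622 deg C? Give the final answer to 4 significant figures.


rate = A * exp(-Q / (R*T))
T = 622 + 273.15 = 895.15 K
rate = 5.7907e+11 * exp(-397e3 / (8.314 * 895.15))
rate = 3.943e-12 1/s


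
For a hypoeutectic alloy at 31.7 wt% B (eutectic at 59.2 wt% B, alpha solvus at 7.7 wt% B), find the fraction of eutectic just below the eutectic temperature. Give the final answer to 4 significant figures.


f_primary = (C_e - C0) / (C_e - C_alpha_max)
f_primary = (59.2 - 31.7) / (59.2 - 7.7)
f_primary = 0.533981
f_eutectic = 1 - 0.533981 = 0.466
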